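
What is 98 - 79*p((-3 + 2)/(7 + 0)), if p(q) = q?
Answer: 765/7 ≈ 109.29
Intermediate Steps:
98 - 79*p((-3 + 2)/(7 + 0)) = 98 - 79*(-3 + 2)/(7 + 0) = 98 - (-79)/7 = 98 - 79*(-⅐) = 98 + 79/7 = 765/7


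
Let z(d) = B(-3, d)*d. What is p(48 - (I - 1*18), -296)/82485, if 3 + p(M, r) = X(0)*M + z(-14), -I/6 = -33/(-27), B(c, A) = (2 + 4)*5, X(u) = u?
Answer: -1/195 ≈ -0.0051282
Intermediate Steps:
B(c, A) = 30 (B(c, A) = 6*5 = 30)
I = -22/3 (I = -(-198)/(-27) = -(-198)*(-1)/27 = -6*11/9 = -22/3 ≈ -7.3333)
z(d) = 30*d
p(M, r) = -423 (p(M, r) = -3 + (0*M + 30*(-14)) = -3 + (0 - 420) = -3 - 420 = -423)
p(48 - (I - 1*18), -296)/82485 = -423/82485 = -423*1/82485 = -1/195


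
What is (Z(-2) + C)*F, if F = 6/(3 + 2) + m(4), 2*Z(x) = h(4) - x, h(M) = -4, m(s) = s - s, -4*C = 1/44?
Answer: -531/440 ≈ -1.2068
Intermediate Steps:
C = -1/176 (C = -1/4/44 = -1/4*1/44 = -1/176 ≈ -0.0056818)
m(s) = 0
Z(x) = -2 - x/2 (Z(x) = (-4 - x)/2 = -2 - x/2)
F = 6/5 (F = 6/(3 + 2) + 0 = 6/5 + 0 = 6/5 ≈ 1.2000)
(Z(-2) + C)*F = ((-2 - 1/2*(-2)) - 1/176)*(6/5) = ((-2 + 1) - 1/176)*(6/5) = (-1 - 1/176)*(6/5) = -177/176*6/5 = -531/440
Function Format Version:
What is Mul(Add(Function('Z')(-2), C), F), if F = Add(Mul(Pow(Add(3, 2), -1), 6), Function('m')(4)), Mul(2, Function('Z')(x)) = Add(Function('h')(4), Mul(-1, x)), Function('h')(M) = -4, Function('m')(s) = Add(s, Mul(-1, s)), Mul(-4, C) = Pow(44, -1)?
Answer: Rational(-531, 440) ≈ -1.2068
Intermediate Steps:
C = Rational(-1, 176) (C = Mul(Rational(-1, 4), Pow(44, -1)) = Mul(Rational(-1, 4), Rational(1, 44)) = Rational(-1, 176) ≈ -0.0056818)
Function('m')(s) = 0
Function('Z')(x) = Add(-2, Mul(Rational(-1, 2), x)) (Function('Z')(x) = Mul(Rational(1, 2), Add(-4, Mul(-1, x))) = Add(-2, Mul(Rational(-1, 2), x)))
F = Rational(6, 5) (F = Add(Mul(Pow(Add(3, 2), -1), 6), 0) = Add(Mul(Pow(5, -1), 6), 0) = Add(Mul(Rational(1, 5), 6), 0) = Add(Rational(6, 5), 0) = Rational(6, 5) ≈ 1.2000)
Mul(Add(Function('Z')(-2), C), F) = Mul(Add(Add(-2, Mul(Rational(-1, 2), -2)), Rational(-1, 176)), Rational(6, 5)) = Mul(Add(Add(-2, 1), Rational(-1, 176)), Rational(6, 5)) = Mul(Add(-1, Rational(-1, 176)), Rational(6, 5)) = Mul(Rational(-177, 176), Rational(6, 5)) = Rational(-531, 440)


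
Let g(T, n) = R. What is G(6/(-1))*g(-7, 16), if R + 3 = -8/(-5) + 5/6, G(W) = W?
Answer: 17/5 ≈ 3.4000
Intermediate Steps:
R = -17/30 (R = -3 + (-8/(-5) + 5/6) = -3 + (-8*(-⅕) + 5*(⅙)) = -3 + (8/5 + ⅚) = -3 + 73/30 = -17/30 ≈ -0.56667)
g(T, n) = -17/30
G(6/(-1))*g(-7, 16) = (6/(-1))*(-17/30) = (6*(-1))*(-17/30) = -6*(-17/30) = 17/5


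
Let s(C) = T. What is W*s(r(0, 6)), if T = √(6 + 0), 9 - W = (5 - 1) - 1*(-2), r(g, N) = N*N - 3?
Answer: 3*√6 ≈ 7.3485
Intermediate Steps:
r(g, N) = -3 + N² (r(g, N) = N² - 3 = -3 + N²)
W = 3 (W = 9 - ((5 - 1) - 1*(-2)) = 9 - (4 + 2) = 9 - 1*6 = 9 - 6 = 3)
T = √6 ≈ 2.4495
s(C) = √6
W*s(r(0, 6)) = 3*√6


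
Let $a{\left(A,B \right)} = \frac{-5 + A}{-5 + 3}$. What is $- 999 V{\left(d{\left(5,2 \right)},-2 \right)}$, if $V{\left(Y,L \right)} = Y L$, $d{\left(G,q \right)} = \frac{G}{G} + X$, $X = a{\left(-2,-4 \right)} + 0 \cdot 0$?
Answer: $8991$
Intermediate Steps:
$a{\left(A,B \right)} = \frac{5}{2} - \frac{A}{2}$ ($a{\left(A,B \right)} = \frac{-5 + A}{-2} = \left(-5 + A\right) \left(- \frac{1}{2}\right) = \frac{5}{2} - \frac{A}{2}$)
$X = \frac{7}{2}$ ($X = \left(\frac{5}{2} - -1\right) + 0 \cdot 0 = \left(\frac{5}{2} + 1\right) + 0 = \frac{7}{2} + 0 = \frac{7}{2} \approx 3.5$)
$d{\left(G,q \right)} = \frac{9}{2}$ ($d{\left(G,q \right)} = \frac{G}{G} + \frac{7}{2} = 1 + \frac{7}{2} = \frac{9}{2}$)
$V{\left(Y,L \right)} = L Y$
$- 999 V{\left(d{\left(5,2 \right)},-2 \right)} = - 999 \left(\left(-2\right) \frac{9}{2}\right) = \left(-999\right) \left(-9\right) = 8991$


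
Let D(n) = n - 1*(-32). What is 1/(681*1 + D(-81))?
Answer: 1/632 ≈ 0.0015823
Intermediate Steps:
D(n) = 32 + n (D(n) = n + 32 = 32 + n)
1/(681*1 + D(-81)) = 1/(681*1 + (32 - 81)) = 1/(681 - 49) = 1/632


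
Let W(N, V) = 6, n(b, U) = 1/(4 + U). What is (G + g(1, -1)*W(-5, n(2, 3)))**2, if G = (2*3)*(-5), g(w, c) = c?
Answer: 1296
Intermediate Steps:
G = -30 (G = 6*(-5) = -30)
(G + g(1, -1)*W(-5, n(2, 3)))**2 = (-30 - 1*6)**2 = (-30 - 6)**2 = (-36)**2 = 1296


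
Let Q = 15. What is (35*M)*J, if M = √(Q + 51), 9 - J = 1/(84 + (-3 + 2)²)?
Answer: 5348*√66/17 ≈ 2555.7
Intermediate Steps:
J = 764/85 (J = 9 - 1/(84 + (-3 + 2)²) = 9 - 1/(84 + (-1)²) = 9 - 1/(84 + 1) = 9 - 1/85 = 764/85 ≈ 8.9882)
M = √66 (M = √(15 + 51) = √66 ≈ 8.1240)
(35*M)*J = (35*√66)*(764/85) = 5348*√66/17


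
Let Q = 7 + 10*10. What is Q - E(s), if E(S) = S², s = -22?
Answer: -377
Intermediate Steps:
Q = 107 (Q = 7 + 100 = 107)
Q - E(s) = 107 - 1*(-22)² = 107 - 1*484 = 107 - 484 = -377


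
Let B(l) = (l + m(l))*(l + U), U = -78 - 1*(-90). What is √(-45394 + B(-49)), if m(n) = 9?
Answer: I*√43914 ≈ 209.56*I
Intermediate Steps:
U = 12 (U = -78 + 90 = 12)
B(l) = (9 + l)*(12 + l) (B(l) = (l + 9)*(l + 12) = (9 + l)*(12 + l))
√(-45394 + B(-49)) = √(-45394 + (108 + (-49)² + 21*(-49))) = √(-45394 + (108 + 2401 - 1029)) = √(-45394 + 1480) = √(-43914) = I*√43914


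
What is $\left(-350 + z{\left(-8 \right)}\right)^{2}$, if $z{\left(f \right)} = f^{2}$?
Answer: $81796$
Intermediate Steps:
$\left(-350 + z{\left(-8 \right)}\right)^{2} = \left(-350 + \left(-8\right)^{2}\right)^{2} = \left(-350 + 64\right)^{2} = \left(-286\right)^{2} = 81796$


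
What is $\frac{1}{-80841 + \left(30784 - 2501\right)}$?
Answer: $- \frac{1}{52558} \approx -1.9027 \cdot 10^{-5}$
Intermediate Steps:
$\frac{1}{-80841 + \left(30784 - 2501\right)} = \frac{1}{-80841 + 28283} = \frac{1}{-52558} = - \frac{1}{52558}$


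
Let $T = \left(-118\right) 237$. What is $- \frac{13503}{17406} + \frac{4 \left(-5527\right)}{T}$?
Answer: $\frac{399275}{27043122} \approx 0.014764$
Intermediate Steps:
$T = -27966$
$- \frac{13503}{17406} + \frac{4 \left(-5527\right)}{T} = - \frac{13503}{17406} + \frac{4 \left(-5527\right)}{-27966} = \left(-13503\right) \frac{1}{17406} - - \frac{11054}{13983} = - \frac{4501}{5802} + \frac{11054}{13983} = \frac{399275}{27043122}$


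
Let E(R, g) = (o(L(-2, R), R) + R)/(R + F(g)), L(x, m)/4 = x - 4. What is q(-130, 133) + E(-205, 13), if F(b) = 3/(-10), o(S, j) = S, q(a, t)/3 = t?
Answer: 821437/2053 ≈ 400.12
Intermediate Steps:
q(a, t) = 3*t
L(x, m) = -16 + 4*x (L(x, m) = 4*(x - 4) = 4*(-4 + x) = -16 + 4*x)
F(b) = -3/10 (F(b) = 3*(-⅒) = -3/10)
E(R, g) = (-24 + R)/(-3/10 + R) (E(R, g) = ((-16 + 4*(-2)) + R)/(R - 3/10) = ((-16 - 8) + R)/(-3/10 + R) = (-24 + R)/(-3/10 + R))
q(-130, 133) + E(-205, 13) = 3*133 + 10*(-24 - 205)/(-3 + 10*(-205)) = 399 + 10*(-229)/(-3 - 2050) = 399 + 10*(-229)/(-2053) = 399 + 10*(-1/2053)*(-229) = 399 + 2290/2053 = 821437/2053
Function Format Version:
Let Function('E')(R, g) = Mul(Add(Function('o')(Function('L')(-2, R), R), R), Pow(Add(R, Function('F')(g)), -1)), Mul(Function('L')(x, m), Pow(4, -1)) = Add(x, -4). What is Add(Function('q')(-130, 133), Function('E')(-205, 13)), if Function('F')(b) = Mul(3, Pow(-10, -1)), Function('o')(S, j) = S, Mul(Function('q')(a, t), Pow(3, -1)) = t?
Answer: Rational(821437, 2053) ≈ 400.12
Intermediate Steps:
Function('q')(a, t) = Mul(3, t)
Function('L')(x, m) = Add(-16, Mul(4, x)) (Function('L')(x, m) = Mul(4, Add(x, -4)) = Mul(4, Add(-4, x)) = Add(-16, Mul(4, x)))
Function('F')(b) = Rational(-3, 10) (Function('F')(b) = Mul(3, Rational(-1, 10)) = Rational(-3, 10))
Function('E')(R, g) = Mul(Pow(Add(Rational(-3, 10), R), -1), Add(-24, R)) (Function('E')(R, g) = Mul(Add(Add(-16, Mul(4, -2)), R), Pow(Add(R, Rational(-3, 10)), -1)) = Mul(Add(Add(-16, -8), R), Pow(Add(Rational(-3, 10), R), -1)) = Mul(Add(-24, R), Pow(Add(Rational(-3, 10), R), -1)) = Mul(Pow(Add(Rational(-3, 10), R), -1), Add(-24, R)))
Add(Function('q')(-130, 133), Function('E')(-205, 13)) = Add(Mul(3, 133), Mul(10, Pow(Add(-3, Mul(10, -205)), -1), Add(-24, -205))) = Add(399, Mul(10, Pow(Add(-3, -2050), -1), -229)) = Add(399, Mul(10, Pow(-2053, -1), -229)) = Add(399, Mul(10, Rational(-1, 2053), -229)) = Add(399, Rational(2290, 2053)) = Rational(821437, 2053)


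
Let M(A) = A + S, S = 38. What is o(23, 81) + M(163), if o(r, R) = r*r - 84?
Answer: 646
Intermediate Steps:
o(r, R) = -84 + r**2 (o(r, R) = r**2 - 84 = -84 + r**2)
M(A) = 38 + A (M(A) = A + 38 = 38 + A)
o(23, 81) + M(163) = (-84 + 23**2) + (38 + 163) = (-84 + 529) + 201 = 445 + 201 = 646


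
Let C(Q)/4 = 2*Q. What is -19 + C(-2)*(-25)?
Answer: 381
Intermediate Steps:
C(Q) = 8*Q (C(Q) = 4*(2*Q) = 8*Q)
-19 + C(-2)*(-25) = -19 + (8*(-2))*(-25) = -19 - 16*(-25) = -19 + 400 = 381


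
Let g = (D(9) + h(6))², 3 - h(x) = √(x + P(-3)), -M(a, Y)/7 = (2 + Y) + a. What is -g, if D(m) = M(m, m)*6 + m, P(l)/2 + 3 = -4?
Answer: -685576 - 3312*I*√2 ≈ -6.8558e+5 - 4683.9*I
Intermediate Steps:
P(l) = -14 (P(l) = -6 + 2*(-4) = -6 - 8 = -14)
M(a, Y) = -14 - 7*Y - 7*a (M(a, Y) = -7*((2 + Y) + a) = -7*(2 + Y + a) = -14 - 7*Y - 7*a)
h(x) = 3 - √(-14 + x) (h(x) = 3 - √(x - 14) = 3 - √(-14 + x))
D(m) = -84 - 83*m (D(m) = (-14 - 7*m - 7*m)*6 + m = (-14 - 14*m)*6 + m = (-84 - 84*m) + m = -84 - 83*m)
g = (-828 - 2*I*√2)² (g = ((-84 - 83*9) + (3 - √(-14 + 6)))² = ((-84 - 747) + (3 - √(-8)))² = (-831 + (3 - 2*I*√2))² = (-828 - 2*I*√2)² ≈ 6.8558e+5 + 4684.0*I)
-g = -(685576 + 3312*I*√2) = -685576 - 3312*I*√2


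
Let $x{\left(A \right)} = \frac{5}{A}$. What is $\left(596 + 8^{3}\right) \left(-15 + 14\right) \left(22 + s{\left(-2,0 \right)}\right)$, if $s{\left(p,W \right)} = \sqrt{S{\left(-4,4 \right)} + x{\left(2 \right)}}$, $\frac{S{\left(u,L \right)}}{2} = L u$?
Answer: $-24376 - 554 i \sqrt{118} \approx -24376.0 - 6018.0 i$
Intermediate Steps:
$S{\left(u,L \right)} = 2 L u$
$s{\left(p,W \right)} = \frac{i \sqrt{118}}{2}$ ($s{\left(p,W \right)} = \sqrt{2 \cdot 4 \left(-4\right) + \frac{5}{2}} = \sqrt{-32 + 5 \cdot \frac{1}{2}} = \sqrt{-32 + \frac{5}{2}} = \sqrt{- \frac{59}{2}} = \frac{i \sqrt{118}}{2}$)
$\left(596 + 8^{3}\right) \left(-15 + 14\right) \left(22 + s{\left(-2,0 \right)}\right) = \left(596 + 8^{3}\right) \left(-15 + 14\right) \left(22 + \frac{i \sqrt{118}}{2}\right) = \left(596 + 512\right) \left(- (22 + \frac{i \sqrt{118}}{2})\right) = 1108 \left(-22 - \frac{i \sqrt{118}}{2}\right) = -24376 - 554 i \sqrt{118}$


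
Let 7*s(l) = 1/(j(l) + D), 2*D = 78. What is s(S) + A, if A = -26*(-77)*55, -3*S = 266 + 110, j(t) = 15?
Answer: 41621581/378 ≈ 1.1011e+5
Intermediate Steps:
D = 39 (D = (½)*78 = 39)
S = -376/3 (S = -(266 + 110)/3 = -⅓*376 = -376/3 ≈ -125.33)
s(l) = 1/378 (s(l) = 1/(7*(15 + 39)) = (⅐)/54 = (⅐)*(1/54) = 1/378)
A = 110110 (A = 2002*55 = 110110)
s(S) + A = 1/378 + 110110 = 41621581/378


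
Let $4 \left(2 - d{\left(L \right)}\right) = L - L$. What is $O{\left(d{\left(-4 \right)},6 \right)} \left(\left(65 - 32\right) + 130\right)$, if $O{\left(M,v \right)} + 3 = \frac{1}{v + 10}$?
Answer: $- \frac{7661}{16} \approx -478.81$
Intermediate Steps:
$d{\left(L \right)} = 2$ ($d{\left(L \right)} = 2 - \frac{L - L}{4} = 2 - 0 = 2 + 0 = 2$)
$O{\left(M,v \right)} = -3 + \frac{1}{10 + v}$ ($O{\left(M,v \right)} = -3 + \frac{1}{v + 10} = -3 + \frac{1}{10 + v}$)
$O{\left(d{\left(-4 \right)},6 \right)} \left(\left(65 - 32\right) + 130\right) = \frac{-29 - 18}{10 + 6} \left(\left(65 - 32\right) + 130\right) = \frac{-29 - 18}{16} \left(33 + 130\right) = \frac{1}{16} \left(-47\right) 163 = \left(- \frac{47}{16}\right) 163 = - \frac{7661}{16}$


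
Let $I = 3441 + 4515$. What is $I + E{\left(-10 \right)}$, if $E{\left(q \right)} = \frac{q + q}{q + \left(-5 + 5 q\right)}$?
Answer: $\frac{103432}{13} \approx 7956.3$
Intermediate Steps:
$E{\left(q \right)} = \frac{2 q}{-5 + 6 q}$
$I = 7956$
$I + E{\left(-10 \right)} = 7956 + 2 \left(-10\right) \frac{1}{-5 + 6 \left(-10\right)} = 7956 + 2 \left(-10\right) \frac{1}{-5 - 60} = 7956 + 2 \left(-10\right) \frac{1}{-65} = 7956 + 2 \left(-10\right) \left(- \frac{1}{65}\right) = 7956 + \frac{4}{13} = \frac{103432}{13}$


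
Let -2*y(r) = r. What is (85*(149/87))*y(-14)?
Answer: 88655/87 ≈ 1019.0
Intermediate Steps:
y(r) = -r/2
(85*(149/87))*y(-14) = (85*(149/87))*(-½*(-14)) = (85*(149*(1/87)))*7 = (85*(149/87))*7 = (12665/87)*7 = 88655/87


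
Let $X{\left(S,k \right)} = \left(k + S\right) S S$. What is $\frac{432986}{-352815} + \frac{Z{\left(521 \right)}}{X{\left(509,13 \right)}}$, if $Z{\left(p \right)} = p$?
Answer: $- \frac{19518988308479}{15904933364610} \approx -1.2272$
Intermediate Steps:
$X{\left(S,k \right)} = S^{2} \left(S + k\right)$ ($X{\left(S,k \right)} = \left(S + k\right) S S = S \left(S + k\right) S = S^{2} \left(S + k\right)$)
$\frac{432986}{-352815} + \frac{Z{\left(521 \right)}}{X{\left(509,13 \right)}} = \frac{432986}{-352815} + \frac{521}{509^{2} \left(509 + 13\right)} = 432986 \left(- \frac{1}{352815}\right) + \frac{521}{259081 \cdot 522} = - \frac{432986}{352815} + \frac{521}{135240282} = - \frac{19518988308479}{15904933364610}$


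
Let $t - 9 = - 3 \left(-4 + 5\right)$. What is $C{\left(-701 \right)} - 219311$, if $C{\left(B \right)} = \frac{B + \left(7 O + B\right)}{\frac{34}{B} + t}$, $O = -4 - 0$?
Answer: $- \frac{457983961}{2086} \approx -2.1955 \cdot 10^{5}$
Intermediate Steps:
$O = -4$ ($O = -4 + 0 = -4$)
$t = 6$ ($t = 9 - 3 \left(-4 + 5\right) = 9 - 3 = 6$)
$C{\left(B \right)} = \frac{-28 + 2 B}{6 + \frac{34}{B}}$ ($C{\left(B \right)} = \frac{B + \left(7 \left(-4\right) + B\right)}{\frac{34}{B} + 6} = \frac{B + \left(-28 + B\right)}{6 + \frac{34}{B}} = \frac{-28 + 2 B}{6 + \frac{34}{B}}$)
$C{\left(-701 \right)} - 219311 = - \frac{701 \left(-14 - 701\right)}{17 + 3 \left(-701\right)} - 219311 = \left(-701\right) \frac{1}{17 - 2103} \left(-715\right) - 219311 = \left(-701\right) \frac{1}{-2086} \left(-715\right) - 219311 = \left(-701\right) \left(- \frac{1}{2086}\right) \left(-715\right) - 219311 = - \frac{501215}{2086} - 219311 = - \frac{457983961}{2086}$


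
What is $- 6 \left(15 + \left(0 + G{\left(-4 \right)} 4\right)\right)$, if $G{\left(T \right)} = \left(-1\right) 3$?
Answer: $-18$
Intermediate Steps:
$G{\left(T \right)} = -3$
$- 6 \left(15 + \left(0 + G{\left(-4 \right)} 4\right)\right) = - 6 \left(15 + \left(0 - 12\right)\right) = - 6 \left(15 - 12\right) = \left(-6\right) 3 = -18$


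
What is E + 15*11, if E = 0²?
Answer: 165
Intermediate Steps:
E = 0
E + 15*11 = 0 + 15*11 = 0 + 165 = 165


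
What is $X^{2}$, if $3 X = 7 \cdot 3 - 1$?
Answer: $\frac{400}{9} \approx 44.444$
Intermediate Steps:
$X = \frac{20}{3}$ ($X = \frac{7 \cdot 3 - 1}{3} = \frac{21 - 1}{3} = \frac{1}{3} \cdot 20 = \frac{20}{3} \approx 6.6667$)
$X^{2} = \left(\frac{20}{3}\right)^{2} = \frac{400}{9}$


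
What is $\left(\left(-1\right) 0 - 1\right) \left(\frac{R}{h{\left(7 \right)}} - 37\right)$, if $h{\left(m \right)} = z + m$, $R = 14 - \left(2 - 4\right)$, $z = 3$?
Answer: $\frac{177}{5} \approx 35.4$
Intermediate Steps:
$R = 16$ ($R = 14 - -2 = 14 + 2 = 16$)
$h{\left(m \right)} = 3 + m$
$\left(\left(-1\right) 0 - 1\right) \left(\frac{R}{h{\left(7 \right)}} - 37\right) = \left(\left(-1\right) 0 - 1\right) \left(\frac{16}{3 + 7} - 37\right) = \left(0 - 1\right) \left(\frac{16}{10} - 37\right) = - (16 \cdot \frac{1}{10} - 37) = - (\frac{8}{5} - 37) = \left(-1\right) \left(- \frac{177}{5}\right) = \frac{177}{5}$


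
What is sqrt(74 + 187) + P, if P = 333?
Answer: 333 + 3*sqrt(29) ≈ 349.16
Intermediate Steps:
sqrt(74 + 187) + P = sqrt(74 + 187) + 333 = sqrt(261) + 333 = 3*sqrt(29) + 333 = 333 + 3*sqrt(29)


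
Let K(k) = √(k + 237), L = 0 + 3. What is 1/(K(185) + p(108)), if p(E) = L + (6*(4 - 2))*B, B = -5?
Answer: -57/2827 - √422/2827 ≈ -0.027429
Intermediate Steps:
L = 3
K(k) = √(237 + k)
p(E) = -57 (p(E) = 3 + (6*(4 - 2))*(-5) = 3 + (6*2)*(-5) = 3 + 12*(-5) = 3 - 60 = -57)
1/(K(185) + p(108)) = 1/(√(237 + 185) - 57) = 1/(√422 - 57) = 1/(-57 + √422)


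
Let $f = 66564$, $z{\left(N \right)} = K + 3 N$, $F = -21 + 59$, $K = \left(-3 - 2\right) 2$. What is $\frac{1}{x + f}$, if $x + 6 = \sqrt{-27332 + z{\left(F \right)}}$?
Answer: $\frac{11093}{738332432} - \frac{i \sqrt{6807}}{2214997296} \approx 1.5024 \cdot 10^{-5} - 3.7248 \cdot 10^{-8} i$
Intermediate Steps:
$K = -10$ ($K = \left(-5\right) 2 = -10$)
$F = 38$
$z{\left(N \right)} = -10 + 3 N$
$x = -6 + 2 i \sqrt{6807}$ ($x = -6 + \sqrt{-27332 + \left(-10 + 3 \cdot 38\right)} = -6 + \sqrt{-27332 + \left(-10 + 114\right)} = -6 + \sqrt{-27332 + 104} = -6 + \sqrt{-27228} = -6 + 2 i \sqrt{6807} \approx -6.0 + 165.01 i$)
$\frac{1}{x + f} = \frac{1}{\left(-6 + 2 i \sqrt{6807}\right) + 66564} = \frac{1}{66558 + 2 i \sqrt{6807}}$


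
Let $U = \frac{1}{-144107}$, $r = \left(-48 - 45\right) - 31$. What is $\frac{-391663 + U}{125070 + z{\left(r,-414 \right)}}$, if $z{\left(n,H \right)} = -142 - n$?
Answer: $- \frac{9406896657}{3003478094} \approx -3.132$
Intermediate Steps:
$r = -124$ ($r = -93 - 31 = -124$)
$U = - \frac{1}{144107} \approx -6.9393 \cdot 10^{-6}$
$\frac{-391663 + U}{125070 + z{\left(r,-414 \right)}} = \frac{-391663 - \frac{1}{144107}}{125070 - 18} = - \frac{56441379942}{144107 \left(125070 + \left(-142 + 124\right)\right)} = - \frac{56441379942}{144107 \left(125070 - 18\right)} = - \frac{56441379942}{144107 \cdot 125052} = \left(- \frac{56441379942}{144107}\right) \frac{1}{125052} = - \frac{9406896657}{3003478094}$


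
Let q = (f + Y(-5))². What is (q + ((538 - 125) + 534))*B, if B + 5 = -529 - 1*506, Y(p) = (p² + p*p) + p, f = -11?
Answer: -2187120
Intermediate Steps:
Y(p) = p + 2*p² (Y(p) = (p² + p²) + p = 2*p² + p = p + 2*p²)
B = -1040 (B = -5 + (-529 - 1*506) = -5 + (-529 - 506) = -5 - 1035 = -1040)
q = 1156 (q = (-11 - 5*(1 + 2*(-5)))² = (-11 - 5*(1 - 10))² = (-11 - 5*(-9))² = (-11 + 45)² = 34² = 1156)
(q + ((538 - 125) + 534))*B = (1156 + ((538 - 125) + 534))*(-1040) = (1156 + (413 + 534))*(-1040) = (1156 + 947)*(-1040) = 2103*(-1040) = -2187120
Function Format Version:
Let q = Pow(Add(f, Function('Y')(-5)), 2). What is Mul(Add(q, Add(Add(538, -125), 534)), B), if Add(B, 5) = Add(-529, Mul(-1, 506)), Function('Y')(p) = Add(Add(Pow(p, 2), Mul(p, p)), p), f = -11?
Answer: -2187120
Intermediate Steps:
Function('Y')(p) = Add(p, Mul(2, Pow(p, 2))) (Function('Y')(p) = Add(Add(Pow(p, 2), Pow(p, 2)), p) = Add(Mul(2, Pow(p, 2)), p) = Add(p, Mul(2, Pow(p, 2))))
B = -1040 (B = Add(-5, Add(-529, Mul(-1, 506))) = Add(-5, Add(-529, -506)) = Add(-5, -1035) = -1040)
q = 1156 (q = Pow(Add(-11, Mul(-5, Add(1, Mul(2, -5)))), 2) = Pow(Add(-11, Mul(-5, Add(1, -10))), 2) = Pow(Add(-11, Mul(-5, -9)), 2) = Pow(Add(-11, 45), 2) = Pow(34, 2) = 1156)
Mul(Add(q, Add(Add(538, -125), 534)), B) = Mul(Add(1156, Add(Add(538, -125), 534)), -1040) = Mul(Add(1156, Add(413, 534)), -1040) = Mul(Add(1156, 947), -1040) = Mul(2103, -1040) = -2187120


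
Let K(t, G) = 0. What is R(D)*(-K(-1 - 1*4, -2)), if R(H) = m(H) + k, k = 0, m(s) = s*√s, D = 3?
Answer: 0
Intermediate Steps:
m(s) = s^(3/2)
R(H) = H^(3/2) (R(H) = H^(3/2) + 0 = H^(3/2))
R(D)*(-K(-1 - 1*4, -2)) = 3^(3/2)*(-1*0) = (3*√3)*0 = 0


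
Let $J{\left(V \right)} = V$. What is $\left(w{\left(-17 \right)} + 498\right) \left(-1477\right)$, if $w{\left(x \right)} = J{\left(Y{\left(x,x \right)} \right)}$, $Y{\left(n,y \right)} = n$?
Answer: $-710437$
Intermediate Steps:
$w{\left(x \right)} = x$
$\left(w{\left(-17 \right)} + 498\right) \left(-1477\right) = \left(-17 + 498\right) \left(-1477\right) = 481 \left(-1477\right) = -710437$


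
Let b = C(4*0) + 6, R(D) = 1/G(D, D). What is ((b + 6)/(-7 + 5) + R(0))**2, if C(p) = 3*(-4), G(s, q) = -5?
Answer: 1/25 ≈ 0.040000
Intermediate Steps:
C(p) = -12
R(D) = -1/5 (R(D) = 1/(-5) = -1/5)
b = -6 (b = -12 + 6 = -6)
((b + 6)/(-7 + 5) + R(0))**2 = ((-6 + 6)/(-7 + 5) - 1/5)**2 = (0/(-2) - 1/5)**2 = (0*(-1/2) - 1/5)**2 = (0 - 1/5)**2 = (-1/5)**2 = 1/25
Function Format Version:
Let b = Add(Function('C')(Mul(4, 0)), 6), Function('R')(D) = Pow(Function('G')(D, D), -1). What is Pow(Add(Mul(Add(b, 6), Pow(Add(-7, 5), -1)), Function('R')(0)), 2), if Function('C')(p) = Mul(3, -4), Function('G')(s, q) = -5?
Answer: Rational(1, 25) ≈ 0.040000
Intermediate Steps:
Function('C')(p) = -12
Function('R')(D) = Rational(-1, 5) (Function('R')(D) = Pow(-5, -1) = Rational(-1, 5))
b = -6 (b = Add(-12, 6) = -6)
Pow(Add(Mul(Add(b, 6), Pow(Add(-7, 5), -1)), Function('R')(0)), 2) = Pow(Add(Mul(Add(-6, 6), Pow(Add(-7, 5), -1)), Rational(-1, 5)), 2) = Pow(Add(Mul(0, Pow(-2, -1)), Rational(-1, 5)), 2) = Pow(Add(Mul(0, Rational(-1, 2)), Rational(-1, 5)), 2) = Pow(Add(0, Rational(-1, 5)), 2) = Pow(Rational(-1, 5), 2) = Rational(1, 25)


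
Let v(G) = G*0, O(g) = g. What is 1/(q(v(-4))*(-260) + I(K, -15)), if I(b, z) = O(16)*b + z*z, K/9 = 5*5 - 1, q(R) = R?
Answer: 1/3681 ≈ 0.00027167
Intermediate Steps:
v(G) = 0
K = 216 (K = 9*(5*5 - 1) = 9*(25 - 1) = 9*24 = 216)
I(b, z) = z² + 16*b (I(b, z) = 16*b + z*z = 16*b + z² = z² + 16*b)
1/(q(v(-4))*(-260) + I(K, -15)) = 1/(0*(-260) + ((-15)² + 16*216)) = 1/(0 + (225 + 3456)) = 1/(0 + 3681) = 1/3681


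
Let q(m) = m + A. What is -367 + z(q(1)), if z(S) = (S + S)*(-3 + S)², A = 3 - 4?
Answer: -367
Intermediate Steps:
A = -1
q(m) = -1 + m (q(m) = m - 1 = -1 + m)
z(S) = 2*S*(-3 + S)² (z(S) = (2*S)*(-3 + S)² = 2*S*(-3 + S)²)
-367 + z(q(1)) = -367 + 2*(-1 + 1)*(-3 + (-1 + 1))² = -367 + 2*0*(-3 + 0)² = -367 + 2*0*(-3)² = -367 + 2*0*9 = -367 + 0 = -367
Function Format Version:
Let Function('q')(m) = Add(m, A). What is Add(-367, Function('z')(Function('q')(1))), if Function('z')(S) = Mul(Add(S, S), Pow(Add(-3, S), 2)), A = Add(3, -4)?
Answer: -367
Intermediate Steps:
A = -1
Function('q')(m) = Add(-1, m) (Function('q')(m) = Add(m, -1) = Add(-1, m))
Function('z')(S) = Mul(2, S, Pow(Add(-3, S), 2)) (Function('z')(S) = Mul(Mul(2, S), Pow(Add(-3, S), 2)) = Mul(2, S, Pow(Add(-3, S), 2)))
Add(-367, Function('z')(Function('q')(1))) = Add(-367, Mul(2, Add(-1, 1), Pow(Add(-3, Add(-1, 1)), 2))) = Add(-367, Mul(2, 0, Pow(Add(-3, 0), 2))) = Add(-367, Mul(2, 0, Pow(-3, 2))) = Add(-367, Mul(2, 0, 9)) = Add(-367, 0) = -367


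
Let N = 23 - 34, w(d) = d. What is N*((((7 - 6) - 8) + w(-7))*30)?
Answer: 4620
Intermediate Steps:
N = -11
N*((((7 - 6) - 8) + w(-7))*30) = -11*(((7 - 6) - 8) - 7)*30 = -11*((1 - 8) - 7)*30 = -11*(-7 - 7)*30 = -(-154)*30 = -11*(-420) = 4620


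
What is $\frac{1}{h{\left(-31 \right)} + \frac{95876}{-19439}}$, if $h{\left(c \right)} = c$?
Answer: $- \frac{19439}{698485} \approx -0.02783$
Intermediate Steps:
$\frac{1}{h{\left(-31 \right)} + \frac{95876}{-19439}} = \frac{1}{-31 + \frac{95876}{-19439}} = \frac{1}{-31 + 95876 \left(- \frac{1}{19439}\right)} = \frac{1}{-31 - \frac{95876}{19439}} = \frac{1}{- \frac{698485}{19439}} = - \frac{19439}{698485}$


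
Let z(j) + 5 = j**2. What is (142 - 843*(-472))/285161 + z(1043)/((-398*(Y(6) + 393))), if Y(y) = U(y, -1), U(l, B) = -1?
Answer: -62027596569/11122419644 ≈ -5.5768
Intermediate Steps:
z(j) = -5 + j**2
Y(y) = -1
(142 - 843*(-472))/285161 + z(1043)/((-398*(Y(6) + 393))) = (142 - 843*(-472))/285161 + (-5 + 1043**2)/((-398*(-1 + 393))) = (142 + 397896)*(1/285161) + (-5 + 1087849)/((-398*392)) = 398038*(1/285161) + 1087844/(-156016) = 398038/285161 + 1087844*(-1/156016) = 398038/285161 - 271961/39004 = -62027596569/11122419644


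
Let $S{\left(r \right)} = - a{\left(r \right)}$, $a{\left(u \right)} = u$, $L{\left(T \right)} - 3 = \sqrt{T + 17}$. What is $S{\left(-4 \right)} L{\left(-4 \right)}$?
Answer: $12 + 4 \sqrt{13} \approx 26.422$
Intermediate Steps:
$L{\left(T \right)} = 3 + \sqrt{17 + T}$ ($L{\left(T \right)} = 3 + \sqrt{T + 17} = 3 + \sqrt{17 + T}$)
$S{\left(r \right)} = - r$
$S{\left(-4 \right)} L{\left(-4 \right)} = \left(-1\right) \left(-4\right) \left(3 + \sqrt{17 - 4}\right) = 4 \left(3 + \sqrt{13}\right) = 12 + 4 \sqrt{13}$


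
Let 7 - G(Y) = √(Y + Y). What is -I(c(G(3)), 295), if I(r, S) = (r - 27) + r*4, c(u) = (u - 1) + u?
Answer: -38 + 10*√6 ≈ -13.505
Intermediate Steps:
G(Y) = 7 - √2*√Y (G(Y) = 7 - √(Y + Y) = 7 - √(2*Y) = 7 - √2*√Y)
c(u) = -1 + 2*u (c(u) = (-1 + u) + u = -1 + 2*u)
I(r, S) = -27 + 5*r (I(r, S) = (-27 + r) + 4*r = -27 + 5*r)
-I(c(G(3)), 295) = -(-27 + 5*(-1 + 2*(7 - √2*√3))) = -(-27 + 5*(-1 + 2*(7 - √6))) = -(-27 + 5*(-1 + (14 - 2*√6))) = -(-27 + 5*(13 - 2*√6)) = -(-27 + (65 - 10*√6)) = -(38 - 10*√6) = -38 + 10*√6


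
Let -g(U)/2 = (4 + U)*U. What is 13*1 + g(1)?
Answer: 3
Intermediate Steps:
g(U) = -2*U*(4 + U) (g(U) = -2*(4 + U)*U = -2*U*(4 + U))
13*1 + g(1) = 13*1 - 2*1*(4 + 1) = 13 - 2*1*5 = 13 - 10 = 3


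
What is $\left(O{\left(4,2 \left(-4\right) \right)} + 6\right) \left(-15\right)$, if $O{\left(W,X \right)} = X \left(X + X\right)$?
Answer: $-2010$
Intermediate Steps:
$O{\left(W,X \right)} = 2 X^{2}$ ($O{\left(W,X \right)} = X 2 X = 2 X^{2}$)
$\left(O{\left(4,2 \left(-4\right) \right)} + 6\right) \left(-15\right) = \left(2 \left(2 \left(-4\right)\right)^{2} + 6\right) \left(-15\right) = \left(2 \left(-8\right)^{2} + 6\right) \left(-15\right) = \left(2 \cdot 64 + 6\right) \left(-15\right) = \left(128 + 6\right) \left(-15\right) = 134 \left(-15\right) = -2010$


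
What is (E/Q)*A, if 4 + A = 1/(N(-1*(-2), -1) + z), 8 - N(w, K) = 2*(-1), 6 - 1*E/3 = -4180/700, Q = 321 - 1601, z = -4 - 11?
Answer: 3771/32000 ≈ 0.11784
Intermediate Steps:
z = -15
Q = -1280
E = 1257/35 (E = 18 - (-12540)/700 = 18 - 3*(-209/35) = 18 + 627/35 = 1257/35 ≈ 35.914)
N(w, K) = 10 (N(w, K) = 8 - 2*(-1) = 8 - 1*(-2) = 8 + 2 = 10)
A = -21/5 (A = -4 + 1/(10 - 15) = -4 + 1/(-5) = -4 - 1/5 = -21/5 ≈ -4.2000)
(E/Q)*A = ((1257/35)/(-1280))*(-21/5) = ((1257/35)*(-1/1280))*(-21/5) = -1257/44800*(-21/5) = 3771/32000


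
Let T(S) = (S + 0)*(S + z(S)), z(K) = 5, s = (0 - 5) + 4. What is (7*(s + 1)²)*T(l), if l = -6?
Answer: 0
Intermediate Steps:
s = -1 (s = -5 + 4 = -1)
T(S) = S*(5 + S) (T(S) = (S + 0)*(S + 5) = S*(5 + S))
(7*(s + 1)²)*T(l) = (7*(-1 + 1)²)*(-6*(5 - 6)) = (7*0²)*(-6*(-1)) = (7*0)*6 = 0*6 = 0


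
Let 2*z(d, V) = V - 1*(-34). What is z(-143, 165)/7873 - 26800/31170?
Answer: -41578997/49080282 ≈ -0.84716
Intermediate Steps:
z(d, V) = 17 + V/2 (z(d, V) = (V - 1*(-34))/2 = (V + 34)/2 = (34 + V)/2 = 17 + V/2)
z(-143, 165)/7873 - 26800/31170 = (17 + (½)*165)/7873 - 26800/31170 = (17 + 165/2)*(1/7873) - 26800*1/31170 = (199/2)*(1/7873) - 2680/3117 = 199/15746 - 2680/3117 = -41578997/49080282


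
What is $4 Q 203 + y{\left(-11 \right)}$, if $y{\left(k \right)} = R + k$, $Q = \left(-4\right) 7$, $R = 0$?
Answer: $-22747$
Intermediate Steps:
$Q = -28$
$y{\left(k \right)} = k$ ($y{\left(k \right)} = 0 + k = k$)
$4 Q 203 + y{\left(-11 \right)} = 4 \left(-28\right) 203 - 11 = \left(-112\right) 203 - 11 = -22736 - 11 = -22747$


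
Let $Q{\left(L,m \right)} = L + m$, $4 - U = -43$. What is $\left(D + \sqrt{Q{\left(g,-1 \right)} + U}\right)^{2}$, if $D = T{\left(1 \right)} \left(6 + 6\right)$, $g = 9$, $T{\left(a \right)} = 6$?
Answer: $\left(72 + \sqrt{55}\right)^{2} \approx 6306.9$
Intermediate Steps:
$U = 47$ ($U = 4 - -43 = 4 + 43 = 47$)
$D = 72$ ($D = 6 \left(6 + 6\right) = 6 \cdot 12 = 72$)
$\left(D + \sqrt{Q{\left(g,-1 \right)} + U}\right)^{2} = \left(72 + \sqrt{\left(9 - 1\right) + 47}\right)^{2} = \left(72 + \sqrt{8 + 47}\right)^{2} = \left(72 + \sqrt{55}\right)^{2}$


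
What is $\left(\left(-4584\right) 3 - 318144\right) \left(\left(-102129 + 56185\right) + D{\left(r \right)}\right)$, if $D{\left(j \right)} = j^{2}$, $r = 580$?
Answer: $-96401184576$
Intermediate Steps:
$\left(\left(-4584\right) 3 - 318144\right) \left(\left(-102129 + 56185\right) + D{\left(r \right)}\right) = \left(\left(-4584\right) 3 - 318144\right) \left(\left(-102129 + 56185\right) + 580^{2}\right) = \left(-13752 - 318144\right) \left(-45944 + 336400\right) = \left(-331896\right) 290456 = -96401184576$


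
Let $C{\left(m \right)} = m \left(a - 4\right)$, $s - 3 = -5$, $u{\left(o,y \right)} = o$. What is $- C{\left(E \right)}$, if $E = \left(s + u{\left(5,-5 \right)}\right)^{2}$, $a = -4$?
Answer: $72$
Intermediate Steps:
$s = -2$ ($s = 3 - 5 = -2$)
$E = 9$ ($E = \left(-2 + 5\right)^{2} = 3^{2} = 9$)
$C{\left(m \right)} = - 8 m$ ($C{\left(m \right)} = m \left(-4 - 4\right) = m \left(-8\right) = - 8 m$)
$- C{\left(E \right)} = - \left(-8\right) 9 = \left(-1\right) \left(-72\right) = 72$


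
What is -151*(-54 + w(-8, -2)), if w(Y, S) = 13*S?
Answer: 12080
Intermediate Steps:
-151*(-54 + w(-8, -2)) = -151*(-54 + 13*(-2)) = -151*(-54 - 26) = -151*(-80) = 12080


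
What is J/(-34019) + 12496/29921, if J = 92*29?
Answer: 345272196/1017882499 ≈ 0.33921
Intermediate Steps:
J = 2668
J/(-34019) + 12496/29921 = 2668/(-34019) + 12496/29921 = 2668*(-1/34019) + 12496*(1/29921) = -2668/34019 + 12496/29921 = 345272196/1017882499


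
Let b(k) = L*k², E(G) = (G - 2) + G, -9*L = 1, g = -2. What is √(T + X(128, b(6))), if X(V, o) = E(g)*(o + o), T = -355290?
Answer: I*√355242 ≈ 596.02*I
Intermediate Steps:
L = -⅑ (L = -⅑*1 = -⅑ ≈ -0.11111)
E(G) = -2 + 2*G (E(G) = (-2 + G) + G = -2 + 2*G)
b(k) = -k²/9
X(V, o) = -12*o (X(V, o) = (-2 + 2*(-2))*(o + o) = (-2 - 4)*(2*o) = -12*o)
√(T + X(128, b(6))) = √(-355290 - (-4)*6²/3) = √(-355290 - (-4)*36/3) = √(-355290 - 12*(-4)) = √(-355290 + 48) = √(-355242) = I*√355242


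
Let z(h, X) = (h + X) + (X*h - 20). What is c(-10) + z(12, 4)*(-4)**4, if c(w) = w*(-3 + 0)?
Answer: 11294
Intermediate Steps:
c(w) = -3*w (c(w) = w*(-3) = -3*w)
z(h, X) = -20 + X + h + X*h (z(h, X) = (X + h) + (-20 + X*h) = -20 + X + h + X*h)
c(-10) + z(12, 4)*(-4)**4 = -3*(-10) + (-20 + 4 + 12 + 4*12)*(-4)**4 = 30 + (-20 + 4 + 12 + 48)*256 = 30 + 44*256 = 30 + 11264 = 11294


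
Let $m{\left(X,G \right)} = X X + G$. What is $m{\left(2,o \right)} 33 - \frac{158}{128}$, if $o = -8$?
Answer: $- \frac{8527}{64} \approx -133.23$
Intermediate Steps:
$m{\left(X,G \right)} = G + X^{2}$ ($m{\left(X,G \right)} = X^{2} + G = G + X^{2}$)
$m{\left(2,o \right)} 33 - \frac{158}{128} = \left(-8 + 2^{2}\right) 33 - \frac{158}{128} = \left(-8 + 4\right) 33 - \frac{79}{64} = \left(-4\right) 33 - \frac{79}{64} = -132 - \frac{79}{64} = - \frac{8527}{64}$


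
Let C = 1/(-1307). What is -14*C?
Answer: 14/1307 ≈ 0.010712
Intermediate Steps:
C = -1/1307 ≈ -0.00076511
-14*C = -14*(-1/1307) = 14/1307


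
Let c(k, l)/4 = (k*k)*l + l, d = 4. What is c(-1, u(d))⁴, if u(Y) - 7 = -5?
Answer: 65536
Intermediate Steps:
u(Y) = 2 (u(Y) = 7 - 5 = 2)
c(k, l) = 4*l + 4*l*k² (c(k, l) = 4*((k*k)*l + l) = 4*(k²*l + l) = 4*(l*k² + l) = 4*(l + l*k²) = 4*l + 4*l*k²)
c(-1, u(d))⁴ = (4*2*(1 + (-1)²))⁴ = (4*2*(1 + 1))⁴ = (4*2*2)⁴ = 16⁴ = 65536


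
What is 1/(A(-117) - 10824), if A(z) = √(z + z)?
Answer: -1804/19526535 - I*√26/39053070 ≈ -9.2387e-5 - 1.3057e-7*I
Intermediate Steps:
A(z) = √2*√z (A(z) = √(2*z) = √2*√z)
1/(A(-117) - 10824) = 1/(√2*√(-117) - 10824) = 1/(√2*(3*I*√13) - 10824) = 1/(3*I*√26 - 10824) = 1/(-10824 + 3*I*√26)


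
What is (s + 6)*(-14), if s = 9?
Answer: -210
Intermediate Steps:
(s + 6)*(-14) = (9 + 6)*(-14) = 15*(-14) = -210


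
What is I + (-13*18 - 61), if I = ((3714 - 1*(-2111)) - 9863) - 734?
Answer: -5067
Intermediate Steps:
I = -4772 (I = ((3714 + 2111) - 9863) - 734 = (5825 - 9863) - 734 = -4038 - 734 = -4772)
I + (-13*18 - 61) = -4772 + (-13*18 - 61) = -4772 + (-234 - 61) = -4772 - 295 = -5067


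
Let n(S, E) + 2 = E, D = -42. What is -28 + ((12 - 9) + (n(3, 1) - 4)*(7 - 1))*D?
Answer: 1106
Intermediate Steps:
n(S, E) = -2 + E
-28 + ((12 - 9) + (n(3, 1) - 4)*(7 - 1))*D = -28 + ((12 - 9) + ((-2 + 1) - 4)*(7 - 1))*(-42) = -28 + (3 + (-1 - 4)*6)*(-42) = -28 + (3 - 5*6)*(-42) = -28 + (3 - 30)*(-42) = -28 - 27*(-42) = -28 + 1134 = 1106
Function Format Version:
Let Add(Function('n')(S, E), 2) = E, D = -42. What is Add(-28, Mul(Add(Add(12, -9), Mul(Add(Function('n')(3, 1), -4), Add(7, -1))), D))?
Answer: 1106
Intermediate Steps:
Function('n')(S, E) = Add(-2, E)
Add(-28, Mul(Add(Add(12, -9), Mul(Add(Function('n')(3, 1), -4), Add(7, -1))), D)) = Add(-28, Mul(Add(Add(12, -9), Mul(Add(Add(-2, 1), -4), Add(7, -1))), -42)) = Add(-28, Mul(Add(3, Mul(Add(-1, -4), 6)), -42)) = Add(-28, Mul(Add(3, Mul(-5, 6)), -42)) = Add(-28, Mul(Add(3, -30), -42)) = Add(-28, Mul(-27, -42)) = Add(-28, 1134) = 1106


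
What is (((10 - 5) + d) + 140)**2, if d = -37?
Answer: 11664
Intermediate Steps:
(((10 - 5) + d) + 140)**2 = (((10 - 5) - 37) + 140)**2 = ((5 - 37) + 140)**2 = (-32 + 140)**2 = 108**2 = 11664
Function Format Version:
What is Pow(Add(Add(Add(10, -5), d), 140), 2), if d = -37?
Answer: 11664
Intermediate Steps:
Pow(Add(Add(Add(10, -5), d), 140), 2) = Pow(Add(Add(Add(10, -5), -37), 140), 2) = Pow(Add(Add(5, -37), 140), 2) = Pow(Add(-32, 140), 2) = Pow(108, 2) = 11664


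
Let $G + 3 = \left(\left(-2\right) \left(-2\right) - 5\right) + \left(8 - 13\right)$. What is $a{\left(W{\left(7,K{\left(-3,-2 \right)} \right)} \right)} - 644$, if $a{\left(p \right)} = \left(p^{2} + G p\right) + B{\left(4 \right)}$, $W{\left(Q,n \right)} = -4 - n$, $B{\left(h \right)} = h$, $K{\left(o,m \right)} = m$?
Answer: $-618$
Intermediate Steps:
$G = -9$ ($G = -3 + \left(\left(\left(-2\right) \left(-2\right) - 5\right) + \left(8 - 13\right)\right) = -3 + \left(\left(4 - 5\right) - 5\right) = -3 - 6 = -9$)
$a{\left(p \right)} = 4 + p^{2} - 9 p$ ($a{\left(p \right)} = \left(p^{2} - 9 p\right) + 4 = 4 + p^{2} - 9 p$)
$a{\left(W{\left(7,K{\left(-3,-2 \right)} \right)} \right)} - 644 = \left(4 + \left(-4 - -2\right)^{2} - 9 \left(-4 - -2\right)\right) - 644 = \left(4 + \left(-4 + 2\right)^{2} - 9 \left(-4 + 2\right)\right) - 644 = \left(4 + \left(-2\right)^{2} - -18\right) - 644 = \left(4 + 4 + 18\right) - 644 = 26 - 644 = -618$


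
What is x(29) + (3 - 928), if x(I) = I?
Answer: -896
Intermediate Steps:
x(29) + (3 - 928) = 29 + (3 - 928) = 29 - 925 = -896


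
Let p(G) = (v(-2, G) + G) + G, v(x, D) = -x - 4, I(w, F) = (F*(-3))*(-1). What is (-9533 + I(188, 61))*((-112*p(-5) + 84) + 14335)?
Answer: -147384050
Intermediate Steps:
I(w, F) = 3*F (I(w, F) = -3*F*(-1) = 3*F)
v(x, D) = -4 - x
p(G) = -2 + 2*G (p(G) = ((-4 - 1*(-2)) + G) + G = ((-4 + 2) + G) + G = (-2 + G) + G = -2 + 2*G)
(-9533 + I(188, 61))*((-112*p(-5) + 84) + 14335) = (-9533 + 3*61)*((-112*(-2 + 2*(-5)) + 84) + 14335) = (-9533 + 183)*((-112*(-2 - 10) + 84) + 14335) = -9350*((-112*(-12) + 84) + 14335) = -9350*((1344 + 84) + 14335) = -9350*(1428 + 14335) = -9350*15763 = -147384050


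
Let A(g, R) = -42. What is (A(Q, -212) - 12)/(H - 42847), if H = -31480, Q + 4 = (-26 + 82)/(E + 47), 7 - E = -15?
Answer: 54/74327 ≈ 0.00072652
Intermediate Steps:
E = 22 (E = 7 - 1*(-15) = 7 + 15 = 22)
Q = -220/69 (Q = -4 + (-26 + 82)/(22 + 47) = -4 + 56/69 = -220/69 ≈ -3.1884)
(A(Q, -212) - 12)/(H - 42847) = (-42 - 12)/(-31480 - 42847) = -54/(-74327) = -54*(-1/74327) = 54/74327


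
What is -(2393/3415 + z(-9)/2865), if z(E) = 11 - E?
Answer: -1384849/1956795 ≈ -0.70771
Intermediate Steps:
-(2393/3415 + z(-9)/2865) = -(2393/3415 + (11 - 1*(-9))/2865) = -(2393*(1/3415) + (11 + 9)*(1/2865)) = -(2393/3415 + 20*(1/2865)) = -(2393/3415 + 4/573) = -1*1384849/1956795 = -1384849/1956795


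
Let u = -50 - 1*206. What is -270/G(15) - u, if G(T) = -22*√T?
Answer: 256 + 9*√15/11 ≈ 259.17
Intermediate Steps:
u = -256 (u = -50 - 206 = -256)
-270/G(15) - u = -270*(-√15/330) - 1*(-256) = -(-9)*√15/11 + 256 = 9*√15/11 + 256 = 256 + 9*√15/11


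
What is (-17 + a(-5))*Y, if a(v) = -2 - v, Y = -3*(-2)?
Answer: -84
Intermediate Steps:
Y = 6
(-17 + a(-5))*Y = (-17 + (-2 - 1*(-5)))*6 = (-17 + (-2 + 5))*6 = (-17 + 3)*6 = -14*6 = -84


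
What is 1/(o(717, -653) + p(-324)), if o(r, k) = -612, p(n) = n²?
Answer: 1/104364 ≈ 9.5819e-6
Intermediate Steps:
1/(o(717, -653) + p(-324)) = 1/(-612 + (-324)²) = 1/(-612 + 104976) = 1/104364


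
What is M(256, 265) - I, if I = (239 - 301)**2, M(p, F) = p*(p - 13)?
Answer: 58364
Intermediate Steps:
M(p, F) = p*(-13 + p)
I = 3844 (I = (-62)**2 = 3844)
M(256, 265) - I = 256*(-13 + 256) - 1*3844 = 256*243 - 3844 = 62208 - 3844 = 58364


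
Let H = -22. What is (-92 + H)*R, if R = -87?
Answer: 9918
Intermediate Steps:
(-92 + H)*R = (-92 - 22)*(-87) = -114*(-87) = 9918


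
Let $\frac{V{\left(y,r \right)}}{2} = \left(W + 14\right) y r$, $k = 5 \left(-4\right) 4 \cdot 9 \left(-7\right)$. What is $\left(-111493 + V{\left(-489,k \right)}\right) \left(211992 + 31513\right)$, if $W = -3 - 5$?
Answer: $-7228741296565$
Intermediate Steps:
$W = -8$
$k = 5040$ ($k = \left(-20\right) 4 \cdot 9 \left(-7\right) = \left(-80\right) 9 \left(-7\right) = \left(-720\right) \left(-7\right) = 5040$)
$V{\left(y,r \right)} = 12 r y$ ($V{\left(y,r \right)} = 2 \left(-8 + 14\right) y r = 2 \cdot 6 r y = 12 r y$)
$\left(-111493 + V{\left(-489,k \right)}\right) \left(211992 + 31513\right) = \left(-111493 + 12 \cdot 5040 \left(-489\right)\right) \left(211992 + 31513\right) = \left(-111493 - 29574720\right) 243505 = \left(-29686213\right) 243505 = -7228741296565$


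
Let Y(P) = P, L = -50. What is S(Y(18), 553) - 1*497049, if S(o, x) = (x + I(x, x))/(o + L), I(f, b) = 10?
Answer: -15906131/32 ≈ -4.9707e+5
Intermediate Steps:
S(o, x) = (10 + x)/(-50 + o) (S(o, x) = (x + 10)/(o - 50) = (10 + x)/(-50 + o))
S(Y(18), 553) - 1*497049 = (10 + 553)/(-50 + 18) - 1*497049 = 563/(-32) - 497049 = -1/32*563 - 497049 = -563/32 - 497049 = -15906131/32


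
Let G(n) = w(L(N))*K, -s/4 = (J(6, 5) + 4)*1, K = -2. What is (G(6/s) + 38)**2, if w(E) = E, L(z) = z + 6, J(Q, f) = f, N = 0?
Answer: 676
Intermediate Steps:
L(z) = 6 + z
s = -36 (s = -4*(5 + 4) = -36 ≈ -36.000)
G(n) = -12 (G(n) = (6 + 0)*(-2) = 6*(-2) = -12)
(G(6/s) + 38)**2 = (-12 + 38)**2 = 26**2 = 676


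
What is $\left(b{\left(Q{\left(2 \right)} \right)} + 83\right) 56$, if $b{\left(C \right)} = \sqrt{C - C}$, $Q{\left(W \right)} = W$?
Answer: $4648$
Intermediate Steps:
$b{\left(C \right)} = 0$ ($b{\left(C \right)} = \sqrt{0} = 0$)
$\left(b{\left(Q{\left(2 \right)} \right)} + 83\right) 56 = \left(0 + 83\right) 56 = 83 \cdot 56 = 4648$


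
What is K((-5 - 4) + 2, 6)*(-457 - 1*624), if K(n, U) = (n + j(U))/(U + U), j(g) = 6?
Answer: 1081/12 ≈ 90.083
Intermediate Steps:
K(n, U) = (6 + n)/(2*U) (K(n, U) = (n + 6)/(U + U) = (6 + n)/((2*U)) = (6 + n)*(1/(2*U)) = (6 + n)/(2*U))
K((-5 - 4) + 2, 6)*(-457 - 1*624) = ((1/2)*(6 + ((-5 - 4) + 2))/6)*(-457 - 1*624) = ((1/2)*(1/6)*(6 + (-9 + 2)))*(-457 - 624) = ((1/2)*(1/6)*(6 - 7))*(-1081) = ((1/2)*(1/6)*(-1))*(-1081) = -1/12*(-1081) = 1081/12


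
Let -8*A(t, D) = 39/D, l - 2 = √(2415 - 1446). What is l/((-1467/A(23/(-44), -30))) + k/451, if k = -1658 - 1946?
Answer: -211488583/26464680 - 13*√969/117360 ≈ -7.9948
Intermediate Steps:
l = 2 + √969 (l = 2 + √(2415 - 1446) = 2 + √969 ≈ 33.129)
A(t, D) = -39/(8*D)
k = -3604
l/((-1467/A(23/(-44), -30))) + k/451 = (2 + √969)/((-1467/((-39/8/(-30))))) - 3604/451 = (2 + √969)/((-1467/((-39/8*(-1/30))))) - 3604*1/451 = (2 + √969)/((-1467/13/80)) - 3604/451 = (2 + √969)/((-1467*80/13)) - 3604/451 = (2 + √969)/(-117360/13) - 3604/451 = (2 + √969)*(-13/117360) - 3604/451 = (-13/58680 - 13*√969/117360) - 3604/451 = -211488583/26464680 - 13*√969/117360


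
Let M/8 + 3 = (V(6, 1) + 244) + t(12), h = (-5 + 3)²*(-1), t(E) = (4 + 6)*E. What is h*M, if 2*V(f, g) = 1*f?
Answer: -11648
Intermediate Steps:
t(E) = 10*E
V(f, g) = f/2 (V(f, g) = (1*f)/2 = f/2)
h = -4 (h = (-2)²*(-1) = 4*(-1) = -4)
M = 2912 (M = -24 + 8*(((½)*6 + 244) + 10*12) = -24 + 8*((3 + 244) + 120) = -24 + 8*(247 + 120) = -24 + 8*367 = -24 + 2936 = 2912)
h*M = -4*2912 = -11648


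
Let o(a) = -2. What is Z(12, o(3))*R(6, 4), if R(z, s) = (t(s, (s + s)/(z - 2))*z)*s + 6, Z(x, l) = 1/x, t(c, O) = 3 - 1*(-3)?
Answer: 25/2 ≈ 12.500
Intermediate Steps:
t(c, O) = 6 (t(c, O) = 3 + 3 = 6)
R(z, s) = 6 + 6*s*z (R(z, s) = (6*z)*s + 6 = 6*s*z + 6 = 6 + 6*s*z)
Z(12, o(3))*R(6, 4) = (6 + 6*4*6)/12 = (6 + 144)/12 = (1/12)*150 = 25/2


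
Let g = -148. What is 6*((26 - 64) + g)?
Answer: -1116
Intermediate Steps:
6*((26 - 64) + g) = 6*((26 - 64) - 148) = 6*(-38 - 148) = 6*(-186) = -1116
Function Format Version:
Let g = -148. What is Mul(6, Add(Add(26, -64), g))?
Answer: -1116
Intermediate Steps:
Mul(6, Add(Add(26, -64), g)) = Mul(6, Add(Add(26, -64), -148)) = Mul(6, Add(-38, -148)) = Mul(6, -186) = -1116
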